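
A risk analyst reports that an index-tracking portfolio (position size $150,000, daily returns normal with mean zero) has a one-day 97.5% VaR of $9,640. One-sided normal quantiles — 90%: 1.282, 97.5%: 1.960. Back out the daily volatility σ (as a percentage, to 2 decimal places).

3.28%

VaR as a fraction: $9,640 / $150,000 = 6.427%.
σ = VaR / z = 6.427% / 1.960 = 3.279%.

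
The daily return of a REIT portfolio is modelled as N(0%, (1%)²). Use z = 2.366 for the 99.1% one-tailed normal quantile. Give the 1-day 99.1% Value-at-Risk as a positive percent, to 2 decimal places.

VaR = z·σ = 2.366 × 1% = 2.366%.

2.37%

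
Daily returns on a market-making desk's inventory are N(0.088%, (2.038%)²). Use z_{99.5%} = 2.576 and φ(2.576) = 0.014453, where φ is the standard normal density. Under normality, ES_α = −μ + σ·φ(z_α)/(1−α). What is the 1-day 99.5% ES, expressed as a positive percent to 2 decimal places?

5.80%

Tail multiplier: φ(z)/(1−α) = 0.014453 / 0.005 = 2.891.
ES = −(0.088%) + 2.038% × 2.891 = 5.804%.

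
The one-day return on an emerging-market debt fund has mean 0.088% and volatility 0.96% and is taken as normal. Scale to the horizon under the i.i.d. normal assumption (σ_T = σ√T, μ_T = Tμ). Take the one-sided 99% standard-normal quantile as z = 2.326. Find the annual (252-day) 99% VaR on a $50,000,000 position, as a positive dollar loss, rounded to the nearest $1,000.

$6,636,000

σ_{252d} = 0.96% × √252 = 15.240%; μ_{252d} = 252 × 0.088% = 22.176%.
VaR = −(22.176%) + 2.326 × 15.240% = 13.272%.
On $50,000,000: 0.13272 × $50,000,000 = $6,636,000.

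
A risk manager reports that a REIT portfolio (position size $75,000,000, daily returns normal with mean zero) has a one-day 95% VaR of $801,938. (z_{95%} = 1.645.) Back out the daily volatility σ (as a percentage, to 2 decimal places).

0.65%

VaR as a fraction: $801,938 / $75,000,000 = 1.069%.
σ = VaR / z = 1.069% / 1.645 = 0.650%.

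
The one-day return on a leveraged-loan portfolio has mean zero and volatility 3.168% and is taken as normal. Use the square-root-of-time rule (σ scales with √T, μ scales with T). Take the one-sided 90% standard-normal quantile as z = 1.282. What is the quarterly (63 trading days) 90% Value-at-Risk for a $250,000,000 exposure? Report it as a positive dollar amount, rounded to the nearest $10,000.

$80,590,000

σ_{63d} = 3.168% × √63 = 25.145%.
VaR = 1.282 × 25.145% = 32.236%.
On $250,000,000: 0.32236 × $250,000,000 = $80,590,000.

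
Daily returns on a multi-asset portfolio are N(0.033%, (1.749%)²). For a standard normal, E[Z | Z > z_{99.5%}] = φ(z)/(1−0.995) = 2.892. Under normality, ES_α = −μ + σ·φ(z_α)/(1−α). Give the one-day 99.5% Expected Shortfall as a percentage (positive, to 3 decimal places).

5.025%

ES = −(0.033%) + 1.749% × 2.892 = 5.025%.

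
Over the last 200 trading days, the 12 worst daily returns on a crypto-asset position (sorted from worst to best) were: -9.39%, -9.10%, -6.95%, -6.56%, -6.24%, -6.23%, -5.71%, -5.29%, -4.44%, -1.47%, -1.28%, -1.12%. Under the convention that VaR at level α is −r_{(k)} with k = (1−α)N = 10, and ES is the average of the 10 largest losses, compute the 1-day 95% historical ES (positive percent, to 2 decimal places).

The 10 worst returns sum to -61.38%.
ES = −(-61.38%) / 10 = 6.138% ≈ 6.14%.

6.14%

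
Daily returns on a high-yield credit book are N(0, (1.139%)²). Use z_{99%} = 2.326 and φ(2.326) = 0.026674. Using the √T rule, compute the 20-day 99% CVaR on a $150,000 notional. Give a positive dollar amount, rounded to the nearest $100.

$20,400

σ_{20d} = 1.139% × √20 = 5.094%.
ES multiplier = φ(z)/(1−α) = 0.026674/0.01 = 2.667.
ES = 5.094% × 2.667 = 13.586%; on $150,000: $20,379.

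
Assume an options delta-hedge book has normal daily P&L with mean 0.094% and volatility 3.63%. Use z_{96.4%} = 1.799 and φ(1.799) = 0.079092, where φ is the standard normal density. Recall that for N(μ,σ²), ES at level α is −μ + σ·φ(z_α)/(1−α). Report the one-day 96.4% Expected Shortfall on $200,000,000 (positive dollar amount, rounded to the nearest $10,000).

Tail multiplier: φ(z)/(1−α) = 0.079092 / 0.036 = 2.197.
ES = −(0.094%) + 3.63% × 2.197 = 7.881%.
On $200,000,000: 0.07881 × $200,000,000 = $15,762,000.

$15,760,000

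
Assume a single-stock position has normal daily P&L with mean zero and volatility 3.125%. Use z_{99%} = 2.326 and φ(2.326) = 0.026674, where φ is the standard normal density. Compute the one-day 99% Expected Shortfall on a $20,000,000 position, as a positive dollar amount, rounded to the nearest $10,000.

Tail multiplier: φ(z)/(1−α) = 0.026674 / 0.01 = 2.667.
ES = 3.125% × 2.667 = 8.334%.
On $20,000,000: 0.08334 × $20,000,000 = $1,666,800.

$1,670,000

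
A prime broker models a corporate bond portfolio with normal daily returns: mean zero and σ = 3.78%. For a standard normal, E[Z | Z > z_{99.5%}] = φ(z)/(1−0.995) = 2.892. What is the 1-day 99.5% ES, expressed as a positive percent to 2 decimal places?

10.93%

ES = 3.78% × 2.892 = 10.932%.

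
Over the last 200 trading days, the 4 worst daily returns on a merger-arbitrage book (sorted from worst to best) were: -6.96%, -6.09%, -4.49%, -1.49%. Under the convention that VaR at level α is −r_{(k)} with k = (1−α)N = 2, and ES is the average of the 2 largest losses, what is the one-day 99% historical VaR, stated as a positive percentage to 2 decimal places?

k = 2; the 2nd lowest return is -6.09%, so VaR = 6.09%.

6.09%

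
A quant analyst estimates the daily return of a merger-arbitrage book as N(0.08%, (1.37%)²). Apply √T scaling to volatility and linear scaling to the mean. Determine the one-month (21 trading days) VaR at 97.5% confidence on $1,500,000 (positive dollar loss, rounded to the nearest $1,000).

At 97.5%, z = 1.960.
σ_{21d} = 1.37% × √21 = 6.278%; μ_{21d} = 21 × 0.08% = 1.680%.
VaR = −(1.680%) + 1.960 × 6.278% = 10.625%.
On $1,500,000: 0.10625 × $1,500,000 = $159,375.

$159,000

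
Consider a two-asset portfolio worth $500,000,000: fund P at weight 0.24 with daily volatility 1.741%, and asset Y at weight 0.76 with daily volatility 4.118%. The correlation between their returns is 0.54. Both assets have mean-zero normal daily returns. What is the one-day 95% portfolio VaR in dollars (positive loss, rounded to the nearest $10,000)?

$27,750,000

σ_p² = 0.24²·1.741² + 0.76²·4.118² + 2·0.54·0.24·0.76·1.741·4.118 = 11.3818 (%²).
σ_p = √11.3818 = 3.374%.
At 95%, z = 1.645.
VaR = 1.645 × 3.374% = 5.550%; on $500,000,000 that is $27,750,000.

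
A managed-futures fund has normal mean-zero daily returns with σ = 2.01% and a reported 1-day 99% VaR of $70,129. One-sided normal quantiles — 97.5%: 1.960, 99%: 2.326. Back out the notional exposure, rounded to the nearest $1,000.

VaR as a fraction of value: z·σ = 2.326 × 2.01% = 4.67526%.
Position = $70,129 / 0.0467526 = $1,500,002.

$1,500,000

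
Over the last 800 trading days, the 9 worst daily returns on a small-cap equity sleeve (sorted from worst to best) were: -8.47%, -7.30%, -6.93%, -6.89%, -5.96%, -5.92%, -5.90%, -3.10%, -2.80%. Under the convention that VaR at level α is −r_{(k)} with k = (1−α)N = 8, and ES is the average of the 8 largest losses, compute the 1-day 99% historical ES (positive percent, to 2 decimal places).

The 8 worst returns sum to -50.47%.
ES = −(-50.47%) / 8 = 6.30875% ≈ 6.31%.

6.31%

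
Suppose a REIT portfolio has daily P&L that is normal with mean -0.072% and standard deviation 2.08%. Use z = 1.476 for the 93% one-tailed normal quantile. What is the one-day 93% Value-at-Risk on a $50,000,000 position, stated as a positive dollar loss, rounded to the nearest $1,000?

VaR = −μ + z·σ = −(-0.072%) + 1.476 × 2.08% = 3.142%.
On $50,000,000: 0.03142 × $50,000,000 = $1,571,000.

$1,571,000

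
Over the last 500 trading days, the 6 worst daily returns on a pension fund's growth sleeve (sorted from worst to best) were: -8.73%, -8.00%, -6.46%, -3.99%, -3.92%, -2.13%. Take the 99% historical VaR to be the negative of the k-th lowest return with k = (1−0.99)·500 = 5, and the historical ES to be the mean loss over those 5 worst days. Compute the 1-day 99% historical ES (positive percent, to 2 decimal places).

6.22%

The 5 worst returns sum to -31.10%.
ES = −(-31.10%) / 5 = 6.22%.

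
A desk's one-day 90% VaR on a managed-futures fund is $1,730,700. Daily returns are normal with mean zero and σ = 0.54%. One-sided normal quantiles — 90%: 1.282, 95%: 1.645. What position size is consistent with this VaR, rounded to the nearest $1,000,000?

$250,000,000

VaR as a fraction of value: z·σ = 1.282 × 0.54% = 0.69228%.
Position = $1,730,700 / 0.0069228 = $250,000,000.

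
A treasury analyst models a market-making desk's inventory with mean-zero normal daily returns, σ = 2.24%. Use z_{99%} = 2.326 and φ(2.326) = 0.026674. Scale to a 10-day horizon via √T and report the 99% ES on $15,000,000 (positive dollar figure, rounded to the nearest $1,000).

σ_{10d} = 2.24% × √10 = 7.084%.
ES multiplier = φ(z)/(1−α) = 0.026674/0.01 = 2.667.
ES = 7.084% × 2.667 = 18.893%; on $15,000,000: $2,833,950.

$2,834,000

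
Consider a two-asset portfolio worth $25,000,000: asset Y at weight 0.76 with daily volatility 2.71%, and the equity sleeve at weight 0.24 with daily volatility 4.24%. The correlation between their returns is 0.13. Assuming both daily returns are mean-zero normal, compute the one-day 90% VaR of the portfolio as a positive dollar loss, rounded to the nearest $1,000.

$773,000

σ_p² = 0.76²·2.71² + 0.24²·4.24² + 2·0.13·0.76·0.24·2.71·4.24 = 5.8224 (%²).
σ_p = √5.8224 = 2.413%.
At 90%, z = 1.282.
VaR = 1.282 × 2.413% = 3.093%; on $25,000,000 that is $773,250.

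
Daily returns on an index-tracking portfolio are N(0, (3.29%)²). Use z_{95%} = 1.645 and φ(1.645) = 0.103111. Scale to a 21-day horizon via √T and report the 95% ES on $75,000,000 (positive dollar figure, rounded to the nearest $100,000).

$23,300,000

σ_{21d} = 3.29% × √21 = 15.077%.
ES multiplier = φ(z)/(1−α) = 0.103111/0.05 = 2.062.
ES = 15.077% × 2.062 = 31.089%; on $75,000,000: $23,316,750.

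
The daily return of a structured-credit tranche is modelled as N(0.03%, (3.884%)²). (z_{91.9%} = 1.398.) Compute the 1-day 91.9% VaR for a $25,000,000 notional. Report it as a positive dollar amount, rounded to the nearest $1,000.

$1,350,000

VaR = −μ + z·σ = −(0.03%) + 1.398 × 3.884% = 5.400%.
On $25,000,000: 0.05400 × $25,000,000 = $1,350,000.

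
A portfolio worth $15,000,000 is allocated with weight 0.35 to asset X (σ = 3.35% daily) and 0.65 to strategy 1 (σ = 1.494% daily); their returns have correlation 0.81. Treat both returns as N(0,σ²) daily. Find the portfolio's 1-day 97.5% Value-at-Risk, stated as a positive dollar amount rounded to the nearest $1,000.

$600,000

σ_p² = 0.35²·3.35² + 0.65²·1.494² + 2·0.81·0.35·0.65·3.35·1.494 = 4.1623 (%²).
σ_p = √4.1623 = 2.040%.
At 97.5%, z = 1.960.
VaR = 1.960 × 2.040% = 3.998%; on $15,000,000 that is $599,700.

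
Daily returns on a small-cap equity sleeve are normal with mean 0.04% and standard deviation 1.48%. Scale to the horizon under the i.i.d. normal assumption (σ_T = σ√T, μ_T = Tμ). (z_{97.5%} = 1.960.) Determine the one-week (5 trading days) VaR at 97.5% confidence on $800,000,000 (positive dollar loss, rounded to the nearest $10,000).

σ_{5d} = 1.48% × √5 = 3.309%; μ_{5d} = 5 × 0.04% = 0.200%.
VaR = −(0.200%) + 1.960 × 3.309% = 6.286%.
On $800,000,000: 0.06286 × $800,000,000 = $50,288,000.

$50,290,000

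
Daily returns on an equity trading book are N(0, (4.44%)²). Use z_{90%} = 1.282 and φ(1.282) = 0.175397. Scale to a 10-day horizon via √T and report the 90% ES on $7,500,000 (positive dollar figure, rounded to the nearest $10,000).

$1,850,000

σ_{10d} = 4.44% × √10 = 14.041%.
ES multiplier = φ(z)/(1−α) = 0.175397/0.1 = 1.754.
ES = 14.041% × 1.754 = 24.628%; on $7,500,000: $1,847,100.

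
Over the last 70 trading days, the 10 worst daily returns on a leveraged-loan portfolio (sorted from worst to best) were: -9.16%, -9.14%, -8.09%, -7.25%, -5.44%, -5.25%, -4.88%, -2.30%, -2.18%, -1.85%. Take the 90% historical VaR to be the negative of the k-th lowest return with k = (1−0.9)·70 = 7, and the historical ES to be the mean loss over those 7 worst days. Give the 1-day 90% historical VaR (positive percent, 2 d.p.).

4.88%

k = 7; the 7th lowest return is -4.88%, so VaR = 4.88%.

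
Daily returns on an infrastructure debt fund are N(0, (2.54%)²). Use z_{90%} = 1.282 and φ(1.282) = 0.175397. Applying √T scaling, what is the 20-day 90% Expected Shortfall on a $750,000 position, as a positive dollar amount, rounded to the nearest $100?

σ_{20d} = 2.54% × √20 = 11.359%.
ES multiplier = φ(z)/(1−α) = 0.175397/0.1 = 1.754.
ES = 11.359% × 1.754 = 19.924%; on $750,000: $149,430.

$149,400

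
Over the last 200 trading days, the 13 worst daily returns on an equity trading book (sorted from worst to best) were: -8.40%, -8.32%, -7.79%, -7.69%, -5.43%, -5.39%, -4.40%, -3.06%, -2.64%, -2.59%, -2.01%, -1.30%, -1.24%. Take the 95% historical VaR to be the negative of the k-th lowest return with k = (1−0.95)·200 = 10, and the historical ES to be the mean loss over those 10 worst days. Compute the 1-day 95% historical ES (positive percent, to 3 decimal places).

The 10 worst returns sum to -55.71%.
ES = −(-55.71%) / 10 = 5.571%.

5.571%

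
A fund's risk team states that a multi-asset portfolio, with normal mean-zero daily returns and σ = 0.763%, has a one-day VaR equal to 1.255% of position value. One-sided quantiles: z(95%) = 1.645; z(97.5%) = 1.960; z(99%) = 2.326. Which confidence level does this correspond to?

Implied z = VaR/σ = 1.255 / 0.763 = 1.645.
This matches z(95%) = 1.645.

95%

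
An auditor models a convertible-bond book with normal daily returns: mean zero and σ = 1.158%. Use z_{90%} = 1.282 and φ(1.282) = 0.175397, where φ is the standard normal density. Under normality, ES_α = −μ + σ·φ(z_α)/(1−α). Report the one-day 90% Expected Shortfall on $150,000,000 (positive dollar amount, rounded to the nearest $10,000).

$3,050,000

Tail multiplier: φ(z)/(1−α) = 0.175397 / 0.1 = 1.754.
ES = 1.158% × 1.754 = 2.031%.
On $150,000,000: 0.02031 × $150,000,000 = $3,046,500.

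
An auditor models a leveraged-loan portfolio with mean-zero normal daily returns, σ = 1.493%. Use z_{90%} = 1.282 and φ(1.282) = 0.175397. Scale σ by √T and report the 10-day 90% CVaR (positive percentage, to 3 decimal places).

σ_{10d} = 1.493% × √10 = 4.721%.
ES multiplier = φ(z)/(1−α) = 0.175397/0.1 = 1.754.
ES = 4.721% × 1.754 = 8.281%.

8.281%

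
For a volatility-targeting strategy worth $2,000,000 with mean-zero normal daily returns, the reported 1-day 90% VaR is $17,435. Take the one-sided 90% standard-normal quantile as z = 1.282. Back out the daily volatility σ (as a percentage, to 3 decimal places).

VaR as a fraction: $17,435 / $2,000,000 = 0.872%.
σ = VaR / z = 0.872% / 1.282 = 0.680%.

0.680%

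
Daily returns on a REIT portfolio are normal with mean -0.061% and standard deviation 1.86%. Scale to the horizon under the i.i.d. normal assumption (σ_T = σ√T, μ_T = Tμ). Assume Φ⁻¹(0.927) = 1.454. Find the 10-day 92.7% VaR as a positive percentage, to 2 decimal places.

9.16%

σ_{10d} = 1.86% × √10 = 5.882%; μ_{10d} = 10 × -0.061% = -0.610%.
VaR = −(-0.610%) + 1.454 × 5.882% = 9.162%.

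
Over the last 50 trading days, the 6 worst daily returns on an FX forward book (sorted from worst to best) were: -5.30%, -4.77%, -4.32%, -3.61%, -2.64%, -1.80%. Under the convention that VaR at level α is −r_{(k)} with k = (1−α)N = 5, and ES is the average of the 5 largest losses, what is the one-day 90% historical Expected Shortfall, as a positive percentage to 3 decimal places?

4.128%

The 5 worst returns sum to -20.64%.
ES = −(-20.64%) / 5 = 4.128%.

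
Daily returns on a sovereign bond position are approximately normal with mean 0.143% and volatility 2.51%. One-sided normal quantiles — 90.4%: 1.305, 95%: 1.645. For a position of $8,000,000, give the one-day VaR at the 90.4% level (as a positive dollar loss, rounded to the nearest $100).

$250,600

VaR = −μ + z·σ = −(0.143%) + 1.305 × 2.51% = 3.133%.
On $8,000,000: 0.03133 × $8,000,000 = $250,640.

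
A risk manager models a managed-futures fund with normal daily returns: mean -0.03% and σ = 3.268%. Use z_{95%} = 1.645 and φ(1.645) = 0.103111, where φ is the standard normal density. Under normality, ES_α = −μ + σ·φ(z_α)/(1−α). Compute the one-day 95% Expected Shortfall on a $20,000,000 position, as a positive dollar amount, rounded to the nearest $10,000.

$1,350,000

Tail multiplier: φ(z)/(1−α) = 0.103111 / 0.05 = 2.062.
ES = −(-0.03%) + 3.268% × 2.062 = 6.769%.
On $20,000,000: 0.06769 × $20,000,000 = $1,353,800.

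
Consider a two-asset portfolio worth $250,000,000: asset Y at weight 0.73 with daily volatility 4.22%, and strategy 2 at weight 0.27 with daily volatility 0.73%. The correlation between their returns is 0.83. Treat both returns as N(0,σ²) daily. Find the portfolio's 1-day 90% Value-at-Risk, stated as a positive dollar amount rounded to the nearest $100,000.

$10,400,000

σ_p² = 0.73²·4.22² + 0.27²·0.73² + 2·0.83·0.73·0.27·4.22·0.73 = 10.5369 (%²).
σ_p = √10.5369 = 3.246%.
At 90%, z = 1.282.
VaR = 1.282 × 3.246% = 4.161%; on $250,000,000 that is $10,402,500.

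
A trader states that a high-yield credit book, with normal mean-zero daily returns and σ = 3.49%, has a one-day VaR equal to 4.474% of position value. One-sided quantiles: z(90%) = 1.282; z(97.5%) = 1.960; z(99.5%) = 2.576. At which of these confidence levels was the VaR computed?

90%

Implied z = VaR/σ = 4.474 / 3.49 = 1.282.
This matches z(90%) = 1.282.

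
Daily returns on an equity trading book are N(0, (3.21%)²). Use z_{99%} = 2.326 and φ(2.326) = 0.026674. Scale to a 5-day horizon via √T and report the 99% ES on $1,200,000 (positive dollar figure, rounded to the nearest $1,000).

$230,000

σ_{5d} = 3.21% × √5 = 7.178%.
ES multiplier = φ(z)/(1−α) = 0.026674/0.01 = 2.667.
ES = 7.178% × 2.667 = 19.144%; on $1,200,000: $229,728.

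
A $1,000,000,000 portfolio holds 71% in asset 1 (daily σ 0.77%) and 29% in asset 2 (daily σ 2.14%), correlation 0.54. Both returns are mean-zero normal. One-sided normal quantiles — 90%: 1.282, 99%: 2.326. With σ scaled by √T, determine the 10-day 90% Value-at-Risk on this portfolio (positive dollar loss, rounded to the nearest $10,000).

σ_p = √(0.71²·0.77² + 0.29²·2.14² + 2·0.54·0.71·0.29·0.77·2.14) = 1.025%.
σ_{10d} = 1.025% × √10 = 3.241%.
VaR = 1.282 × 3.241% = 4.155%; on $1,000,000,000 that is $41,550,000.

$41,550,000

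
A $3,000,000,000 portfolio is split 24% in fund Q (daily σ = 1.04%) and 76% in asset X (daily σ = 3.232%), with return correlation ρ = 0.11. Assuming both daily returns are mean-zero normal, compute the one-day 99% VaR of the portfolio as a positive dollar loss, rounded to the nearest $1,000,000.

σ_p² = 0.24²·1.04² + 0.76²·3.232² + 2·0.11·0.24·0.76·1.04·3.232 = 6.2307 (%²).
σ_p = √6.2307 = 2.496%.
At 99%, z = 2.326.
VaR = 2.326 × 2.496% = 5.806%; on $3,000,000,000 that is $174,180,000.

$174,000,000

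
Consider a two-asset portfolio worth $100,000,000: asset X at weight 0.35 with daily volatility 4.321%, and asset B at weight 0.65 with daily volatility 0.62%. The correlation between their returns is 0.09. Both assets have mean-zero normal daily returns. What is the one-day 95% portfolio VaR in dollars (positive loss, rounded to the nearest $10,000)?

σ_p² = 0.35²·4.321² + 0.65²·0.62² + 2·0.09·0.35·0.65·4.321·0.62 = 2.5593 (%²).
σ_p = √2.5593 = 1.600%.
At 95%, z = 1.645.
VaR = 1.645 × 1.600% = 2.632%; on $100,000,000 that is $2,632,000.

$2,630,000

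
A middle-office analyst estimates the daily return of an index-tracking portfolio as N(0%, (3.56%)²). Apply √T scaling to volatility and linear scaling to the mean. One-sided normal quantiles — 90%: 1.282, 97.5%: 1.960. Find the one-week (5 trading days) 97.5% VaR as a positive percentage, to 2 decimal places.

σ_{5d} = 3.56% × √5 = 7.960%.
VaR = 1.960 × 7.960% = 15.602%.

15.60%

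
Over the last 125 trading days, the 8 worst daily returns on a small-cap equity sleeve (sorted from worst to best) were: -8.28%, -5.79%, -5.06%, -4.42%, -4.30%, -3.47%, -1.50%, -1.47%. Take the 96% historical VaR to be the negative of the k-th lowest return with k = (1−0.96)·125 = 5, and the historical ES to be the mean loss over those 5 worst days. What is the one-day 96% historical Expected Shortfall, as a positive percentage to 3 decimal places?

5.570%

The 5 worst returns sum to -27.85%.
ES = −(-27.85%) / 5 = 5.57% ≈ 5.570%.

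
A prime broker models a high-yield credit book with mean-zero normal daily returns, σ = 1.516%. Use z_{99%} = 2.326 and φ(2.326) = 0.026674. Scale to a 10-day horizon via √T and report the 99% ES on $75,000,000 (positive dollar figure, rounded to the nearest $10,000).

σ_{10d} = 1.516% × √10 = 4.794%.
ES multiplier = φ(z)/(1−α) = 0.026674/0.01 = 2.667.
ES = 4.794% × 2.667 = 12.786%; on $75,000,000: $9,589,500.

$9,590,000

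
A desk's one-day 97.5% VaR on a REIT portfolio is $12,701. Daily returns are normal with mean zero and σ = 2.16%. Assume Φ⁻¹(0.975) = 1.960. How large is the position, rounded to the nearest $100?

VaR as a fraction of value: z·σ = 1.960 × 2.16% = 4.2336%.
Position = $12,701 / 0.042336 = $300,005.

$300,000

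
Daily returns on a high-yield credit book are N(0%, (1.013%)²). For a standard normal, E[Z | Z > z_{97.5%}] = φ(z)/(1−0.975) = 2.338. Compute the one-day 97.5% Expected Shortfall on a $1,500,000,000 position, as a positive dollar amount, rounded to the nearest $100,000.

$35,500,000

ES = 1.013% × 2.338 = 2.368%.
On $1,500,000,000: 0.02368 × $1,500,000,000 = $35,520,000.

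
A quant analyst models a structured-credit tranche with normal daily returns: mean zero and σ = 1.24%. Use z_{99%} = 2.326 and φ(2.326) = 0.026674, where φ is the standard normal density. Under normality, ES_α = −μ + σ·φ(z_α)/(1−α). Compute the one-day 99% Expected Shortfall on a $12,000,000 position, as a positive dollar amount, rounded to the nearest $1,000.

$397,000

Tail multiplier: φ(z)/(1−α) = 0.026674 / 0.01 = 2.667.
ES = 1.24% × 2.667 = 3.307%.
On $12,000,000: 0.03307 × $12,000,000 = $396,840.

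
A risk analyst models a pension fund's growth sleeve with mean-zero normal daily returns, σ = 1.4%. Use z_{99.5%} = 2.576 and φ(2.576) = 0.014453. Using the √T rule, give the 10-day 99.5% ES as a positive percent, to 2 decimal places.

12.80%

σ_{10d} = 1.4% × √10 = 4.427%.
ES multiplier = φ(z)/(1−α) = 0.014453/0.005 = 2.891.
ES = 4.427% × 2.891 = 12.798%.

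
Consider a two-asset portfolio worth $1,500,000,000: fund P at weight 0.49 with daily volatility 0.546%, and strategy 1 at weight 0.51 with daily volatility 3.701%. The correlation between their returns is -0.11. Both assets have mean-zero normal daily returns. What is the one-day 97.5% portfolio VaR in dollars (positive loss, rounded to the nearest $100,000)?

σ_p² = 0.49²·0.546² + 0.51²·3.701² + 2·-0.11·0.49·0.51·0.546·3.701 = 3.5232 (%²).
σ_p = √3.5232 = 1.877%.
At 97.5%, z = 1.960.
VaR = 1.960 × 1.877% = 3.679%; on $1,500,000,000 that is $55,185,000.

$55,200,000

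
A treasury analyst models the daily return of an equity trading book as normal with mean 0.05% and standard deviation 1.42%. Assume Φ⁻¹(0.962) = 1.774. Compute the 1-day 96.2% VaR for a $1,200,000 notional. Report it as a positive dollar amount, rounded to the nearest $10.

$29,630

VaR = −μ + z·σ = −(0.05%) + 1.774 × 1.42% = 2.469%.
On $1,200,000: 0.02469 × $1,200,000 = $29,628.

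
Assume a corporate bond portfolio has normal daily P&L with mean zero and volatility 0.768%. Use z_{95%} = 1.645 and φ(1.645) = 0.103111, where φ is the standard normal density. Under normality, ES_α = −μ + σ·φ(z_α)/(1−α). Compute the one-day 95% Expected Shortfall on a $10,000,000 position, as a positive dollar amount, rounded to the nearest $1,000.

Tail multiplier: φ(z)/(1−α) = 0.103111 / 0.05 = 2.062.
ES = 0.768% × 2.062 = 1.584%.
On $10,000,000: 0.01584 × $10,000,000 = $158,400.

$158,000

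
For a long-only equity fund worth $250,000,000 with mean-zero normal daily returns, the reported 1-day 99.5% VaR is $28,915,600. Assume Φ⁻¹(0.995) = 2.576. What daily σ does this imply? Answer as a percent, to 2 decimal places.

4.49%

VaR as a fraction: $28,915,600 / $250,000,000 = 11.566%.
σ = VaR / z = 11.566% / 2.576 = 4.490%.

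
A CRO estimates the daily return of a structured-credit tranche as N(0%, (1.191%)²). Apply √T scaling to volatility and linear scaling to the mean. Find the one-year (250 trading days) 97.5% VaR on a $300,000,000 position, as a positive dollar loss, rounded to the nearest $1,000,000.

$111,000,000

At 97.5%, z = 1.960.
σ_{250d} = 1.191% × √250 = 18.831%.
VaR = 1.960 × 18.831% = 36.909%.
On $300,000,000: 0.36909 × $300,000,000 = $110,727,000.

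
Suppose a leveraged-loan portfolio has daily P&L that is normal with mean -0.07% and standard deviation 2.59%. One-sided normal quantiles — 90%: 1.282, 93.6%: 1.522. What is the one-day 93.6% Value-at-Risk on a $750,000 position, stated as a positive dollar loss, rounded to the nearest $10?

$30,090

VaR = −μ + z·σ = −(-0.07%) + 1.522 × 2.59% = 4.012%.
On $750,000: 0.04012 × $750,000 = $30,090.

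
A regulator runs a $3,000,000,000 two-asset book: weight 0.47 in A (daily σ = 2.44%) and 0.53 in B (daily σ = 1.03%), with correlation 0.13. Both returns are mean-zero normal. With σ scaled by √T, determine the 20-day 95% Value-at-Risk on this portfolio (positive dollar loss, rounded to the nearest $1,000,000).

σ_p = √(0.47²·2.44² + 0.53²·1.03² + 2·0.13·0.47·0.53·2.44·1.03) = 1.333%.
σ_{20d} = 1.333% × √20 = 5.961%.
z(95%) = 1.645.
VaR = 1.645 × 5.961% = 9.806%; on $3,000,000,000 that is $294,180,000.

$294,000,000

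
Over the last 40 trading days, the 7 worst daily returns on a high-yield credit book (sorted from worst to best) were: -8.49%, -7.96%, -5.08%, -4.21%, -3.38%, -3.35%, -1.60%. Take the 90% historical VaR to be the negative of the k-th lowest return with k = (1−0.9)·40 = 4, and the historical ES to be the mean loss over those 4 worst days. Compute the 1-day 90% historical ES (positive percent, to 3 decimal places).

6.435%

The 4 worst returns sum to -25.74%.
ES = −(-25.74%) / 4 = 6.435%.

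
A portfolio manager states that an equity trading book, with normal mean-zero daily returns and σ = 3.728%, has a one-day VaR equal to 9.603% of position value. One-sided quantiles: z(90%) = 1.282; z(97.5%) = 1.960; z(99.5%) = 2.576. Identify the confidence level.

99.5%

Implied z = VaR/σ = 9.603 / 3.728 = 2.576.
This matches z(99.5%) = 2.576.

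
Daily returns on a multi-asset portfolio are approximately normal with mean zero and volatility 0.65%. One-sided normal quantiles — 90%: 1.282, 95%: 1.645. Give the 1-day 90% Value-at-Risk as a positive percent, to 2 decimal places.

VaR = z·σ = 1.282 × 0.65% = 0.833%.

0.83%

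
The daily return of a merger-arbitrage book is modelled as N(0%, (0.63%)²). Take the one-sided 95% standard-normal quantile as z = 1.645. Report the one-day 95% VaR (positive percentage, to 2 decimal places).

VaR = z·σ = 1.645 × 0.63% = 1.036%.

1.04%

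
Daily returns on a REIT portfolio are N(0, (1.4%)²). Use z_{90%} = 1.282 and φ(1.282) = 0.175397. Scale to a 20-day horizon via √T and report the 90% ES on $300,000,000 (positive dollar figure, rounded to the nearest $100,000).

$32,900,000

σ_{20d} = 1.4% × √20 = 6.261%.
ES multiplier = φ(z)/(1−α) = 0.175397/0.1 = 1.754.
ES = 6.261% × 1.754 = 10.982%; on $300,000,000: $32,946,000.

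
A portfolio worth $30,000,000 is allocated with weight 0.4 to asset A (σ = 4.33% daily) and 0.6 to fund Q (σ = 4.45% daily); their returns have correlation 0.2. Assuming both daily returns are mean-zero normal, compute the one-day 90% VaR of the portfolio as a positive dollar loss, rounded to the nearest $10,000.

σ_p² = 0.4²·4.33² + 0.6²·4.45² + 2·0.2·0.4·0.6·4.33·4.45 = 11.9785 (%²).
σ_p = √11.9785 = 3.461%.
At 90%, z = 1.282.
VaR = 1.282 × 3.461% = 4.437%; on $30,000,000 that is $1,331,100.

$1,330,000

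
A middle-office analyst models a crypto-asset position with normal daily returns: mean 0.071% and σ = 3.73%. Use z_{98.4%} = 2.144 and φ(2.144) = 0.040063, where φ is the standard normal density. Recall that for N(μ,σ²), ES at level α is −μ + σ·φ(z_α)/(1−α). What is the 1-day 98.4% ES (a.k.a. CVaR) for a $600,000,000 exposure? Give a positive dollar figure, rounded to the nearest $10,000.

Tail multiplier: φ(z)/(1−α) = 0.040063 / 0.016 = 2.504.
ES = −(0.071%) + 3.73% × 2.504 = 9.269%.
On $600,000,000: 0.09269 × $600,000,000 = $55,614,000.

$55,610,000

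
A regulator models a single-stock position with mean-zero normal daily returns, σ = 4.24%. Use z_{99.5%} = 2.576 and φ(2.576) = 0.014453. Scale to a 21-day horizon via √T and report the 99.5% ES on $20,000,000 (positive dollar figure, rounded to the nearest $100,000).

σ_{21d} = 4.24% × √21 = 19.430%.
ES multiplier = φ(z)/(1−α) = 0.014453/0.005 = 2.891.
ES = 19.430% × 2.891 = 56.172%; on $20,000,000: $11,234,400.

$11,200,000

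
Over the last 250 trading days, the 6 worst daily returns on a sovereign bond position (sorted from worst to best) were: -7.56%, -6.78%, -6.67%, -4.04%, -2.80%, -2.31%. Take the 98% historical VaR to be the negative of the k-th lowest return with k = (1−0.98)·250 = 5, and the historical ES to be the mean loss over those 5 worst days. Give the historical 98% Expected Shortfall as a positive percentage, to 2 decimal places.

The 5 worst returns sum to -27.85%.
ES = −(-27.85%) / 5 = 5.57%.

5.57%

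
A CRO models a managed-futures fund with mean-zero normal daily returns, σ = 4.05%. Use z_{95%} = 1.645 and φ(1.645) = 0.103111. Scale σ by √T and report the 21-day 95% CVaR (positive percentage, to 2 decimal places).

σ_{21d} = 4.05% × √21 = 18.559%.
ES multiplier = φ(z)/(1−α) = 0.103111/0.05 = 2.062.
ES = 18.559% × 2.062 = 38.269%.

38.27%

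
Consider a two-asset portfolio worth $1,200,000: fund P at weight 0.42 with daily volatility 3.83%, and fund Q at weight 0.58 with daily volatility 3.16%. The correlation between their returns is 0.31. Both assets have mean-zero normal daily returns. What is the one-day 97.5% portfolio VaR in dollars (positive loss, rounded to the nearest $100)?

$65,600

σ_p² = 0.42²·3.83² + 0.58²·3.16² + 2·0.31·0.42·0.58·3.83·3.16 = 7.7747 (%²).
σ_p = √7.7747 = 2.788%.
At 97.5%, z = 1.960.
VaR = 1.960 × 2.788% = 5.464%; on $1,200,000 that is $65,568.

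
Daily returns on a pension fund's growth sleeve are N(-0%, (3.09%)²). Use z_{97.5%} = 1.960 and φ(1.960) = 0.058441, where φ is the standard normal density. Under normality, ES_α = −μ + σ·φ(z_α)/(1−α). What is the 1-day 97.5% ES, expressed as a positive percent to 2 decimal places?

Tail multiplier: φ(z)/(1−α) = 0.058441 / 0.025 = 2.338.
ES = 3.09% × 2.338 = 7.224%.

7.22%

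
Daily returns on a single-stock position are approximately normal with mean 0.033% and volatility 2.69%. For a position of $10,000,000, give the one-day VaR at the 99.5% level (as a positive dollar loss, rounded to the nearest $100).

$689,600

At 99.5% one-sided, z = 2.576.
VaR = −μ + z·σ = −(0.033%) + 2.576 × 2.69% = 6.896%.
On $10,000,000: 0.06896 × $10,000,000 = $689,600.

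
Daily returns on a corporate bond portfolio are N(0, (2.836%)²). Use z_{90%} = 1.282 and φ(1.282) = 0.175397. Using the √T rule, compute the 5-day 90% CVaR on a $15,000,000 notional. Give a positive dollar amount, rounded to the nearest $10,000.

σ_{5d} = 2.836% × √5 = 6.341%.
ES multiplier = φ(z)/(1−α) = 0.175397/0.1 = 1.754.
ES = 6.341% × 1.754 = 11.122%; on $15,000,000: $1,668,300.

$1,670,000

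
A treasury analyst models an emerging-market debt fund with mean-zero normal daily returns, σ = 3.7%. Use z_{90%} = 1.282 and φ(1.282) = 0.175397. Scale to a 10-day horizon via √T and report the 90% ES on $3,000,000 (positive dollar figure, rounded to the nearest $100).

σ_{10d} = 3.7% × √10 = 11.700%.
ES multiplier = φ(z)/(1−α) = 0.175397/0.1 = 1.754.
ES = 11.700% × 1.754 = 20.522%; on $3,000,000: $615,660.

$615,700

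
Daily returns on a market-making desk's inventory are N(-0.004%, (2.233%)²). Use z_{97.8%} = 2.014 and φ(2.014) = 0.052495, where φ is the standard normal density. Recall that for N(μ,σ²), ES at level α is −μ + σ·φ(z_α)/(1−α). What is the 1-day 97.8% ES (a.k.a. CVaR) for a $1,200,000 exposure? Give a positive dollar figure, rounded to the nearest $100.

Tail multiplier: φ(z)/(1−α) = 0.052495 / 0.022 = 2.386.
ES = −(-0.004%) + 2.233% × 2.386 = 5.332%.
On $1,200,000: 0.05332 × $1,200,000 = $63,984.

$64,000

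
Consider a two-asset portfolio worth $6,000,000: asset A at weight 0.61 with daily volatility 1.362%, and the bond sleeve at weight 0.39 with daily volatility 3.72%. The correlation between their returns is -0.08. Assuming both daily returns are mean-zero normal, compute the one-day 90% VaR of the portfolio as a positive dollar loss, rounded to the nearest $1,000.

σ_p² = 0.61²·1.362² + 0.39²·3.72² + 2·-0.08·0.61·0.39·1.362·3.72 = 2.6022 (%²).
σ_p = √2.6022 = 1.613%.
At 90%, z = 1.282.
VaR = 1.282 × 1.613% = 2.068%; on $6,000,000 that is $124,080.

$124,000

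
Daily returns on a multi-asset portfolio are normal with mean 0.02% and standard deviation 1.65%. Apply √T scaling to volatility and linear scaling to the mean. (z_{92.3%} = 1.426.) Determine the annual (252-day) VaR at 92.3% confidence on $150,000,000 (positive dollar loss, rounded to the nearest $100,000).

$48,500,000

σ_{252d} = 1.65% × √252 = 26.193%; μ_{252d} = 252 × 0.02% = 5.040%.
VaR = −(5.040%) + 1.426 × 26.193% = 32.311%.
On $150,000,000: 0.32311 × $150,000,000 = $48,466,500.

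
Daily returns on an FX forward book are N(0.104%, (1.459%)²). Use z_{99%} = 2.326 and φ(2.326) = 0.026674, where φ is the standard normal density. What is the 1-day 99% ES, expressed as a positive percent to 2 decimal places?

3.79%

Tail multiplier: φ(z)/(1−α) = 0.026674 / 0.01 = 2.667.
ES = −(0.104%) + 1.459% × 2.667 = 3.787%.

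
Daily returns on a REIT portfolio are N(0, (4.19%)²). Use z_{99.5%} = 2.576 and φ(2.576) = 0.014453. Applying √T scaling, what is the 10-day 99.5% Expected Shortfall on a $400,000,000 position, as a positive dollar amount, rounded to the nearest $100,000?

σ_{10d} = 4.19% × √10 = 13.250%.
ES multiplier = φ(z)/(1−α) = 0.014453/0.005 = 2.891.
ES = 13.250% × 2.891 = 38.306%; on $400,000,000: $153,224,000.

$153,200,000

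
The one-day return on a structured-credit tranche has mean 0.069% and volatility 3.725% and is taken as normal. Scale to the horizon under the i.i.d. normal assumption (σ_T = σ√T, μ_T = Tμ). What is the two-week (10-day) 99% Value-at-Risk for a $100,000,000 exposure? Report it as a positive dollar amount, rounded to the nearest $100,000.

At 99%, z = 2.326.
σ_{10d} = 3.725% × √10 = 11.779%; μ_{10d} = 10 × 0.069% = 0.690%.
VaR = −(0.690%) + 2.326 × 11.779% = 26.708%.
On $100,000,000: 0.26708 × $100,000,000 = $26,708,000.

$26,700,000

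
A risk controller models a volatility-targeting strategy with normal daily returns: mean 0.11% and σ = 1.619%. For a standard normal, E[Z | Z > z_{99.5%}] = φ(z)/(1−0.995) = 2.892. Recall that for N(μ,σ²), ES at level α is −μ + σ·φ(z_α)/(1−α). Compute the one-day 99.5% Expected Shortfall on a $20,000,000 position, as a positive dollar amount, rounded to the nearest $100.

ES = −(0.11%) + 1.619% × 2.892 = 4.572%.
On $20,000,000: 0.04572 × $20,000,000 = $914,400.

$914,400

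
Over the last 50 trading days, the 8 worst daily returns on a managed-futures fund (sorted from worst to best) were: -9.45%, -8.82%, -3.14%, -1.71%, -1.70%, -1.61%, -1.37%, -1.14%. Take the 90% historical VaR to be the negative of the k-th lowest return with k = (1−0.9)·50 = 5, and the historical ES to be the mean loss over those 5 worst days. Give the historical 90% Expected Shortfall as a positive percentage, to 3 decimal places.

The 5 worst returns sum to -24.82%.
ES = −(-24.82%) / 5 = 4.964%.

4.964%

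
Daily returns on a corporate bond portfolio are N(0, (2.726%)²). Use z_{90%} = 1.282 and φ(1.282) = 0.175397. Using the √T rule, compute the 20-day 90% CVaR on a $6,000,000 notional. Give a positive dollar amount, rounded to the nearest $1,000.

σ_{20d} = 2.726% × √20 = 12.191%.
ES multiplier = φ(z)/(1−α) = 0.175397/0.1 = 1.754.
ES = 12.191% × 1.754 = 21.383%; on $6,000,000: $1,282,980.

$1,283,000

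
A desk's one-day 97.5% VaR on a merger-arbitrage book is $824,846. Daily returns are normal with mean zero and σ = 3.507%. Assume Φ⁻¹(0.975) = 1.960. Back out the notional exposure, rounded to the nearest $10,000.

VaR as a fraction of value: z·σ = 1.960 × 3.507% = 6.87372%.
Position = $824,846 / 0.0687372 = $11,999,994.

$12,000,000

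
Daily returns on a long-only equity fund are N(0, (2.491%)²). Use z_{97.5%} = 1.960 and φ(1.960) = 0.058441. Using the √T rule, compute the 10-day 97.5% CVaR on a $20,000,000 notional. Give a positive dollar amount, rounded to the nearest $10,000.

σ_{10d} = 2.491% × √10 = 7.877%.
ES multiplier = φ(z)/(1−α) = 0.058441/0.025 = 2.338.
ES = 7.877% × 2.338 = 18.416%; on $20,000,000: $3,683,200.

$3,680,000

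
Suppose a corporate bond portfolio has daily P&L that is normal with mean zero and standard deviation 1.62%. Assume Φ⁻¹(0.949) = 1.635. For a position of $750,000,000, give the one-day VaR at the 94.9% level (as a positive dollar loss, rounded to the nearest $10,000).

VaR = z·σ = 1.635 × 1.62% = 2.649%.
On $750,000,000: 0.02649 × $750,000,000 = $19,867,500.

$19,870,000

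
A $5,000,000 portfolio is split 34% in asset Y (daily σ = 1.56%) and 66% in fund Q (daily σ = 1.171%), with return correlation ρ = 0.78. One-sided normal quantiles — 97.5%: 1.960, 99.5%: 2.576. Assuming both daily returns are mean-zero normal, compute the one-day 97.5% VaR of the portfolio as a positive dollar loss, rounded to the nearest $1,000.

σ_p² = 0.34²·1.56² + 0.66²·1.171² + 2·0.78·0.34·0.66·1.56·1.171 = 1.5181 (%²).
σ_p = √1.5181 = 1.232%.
VaR = 1.960 × 1.232% = 2.415%; on $5,000,000 that is $120,750.

$121,000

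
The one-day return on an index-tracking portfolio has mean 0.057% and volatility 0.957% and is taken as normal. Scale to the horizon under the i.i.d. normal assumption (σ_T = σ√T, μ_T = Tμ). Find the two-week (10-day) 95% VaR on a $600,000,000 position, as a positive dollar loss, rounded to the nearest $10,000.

$26,450,000

At 95%, z = 1.645.
σ_{10d} = 0.957% × √10 = 3.026%; μ_{10d} = 10 × 0.057% = 0.570%.
VaR = −(0.570%) + 1.645 × 3.026% = 4.408%.
On $600,000,000: 0.04408 × $600,000,000 = $26,448,000.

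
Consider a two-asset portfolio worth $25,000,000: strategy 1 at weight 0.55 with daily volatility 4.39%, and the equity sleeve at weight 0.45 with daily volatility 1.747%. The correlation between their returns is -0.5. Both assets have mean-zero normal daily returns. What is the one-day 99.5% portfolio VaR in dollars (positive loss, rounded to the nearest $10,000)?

$1,370,000

σ_p² = 0.55²·4.39² + 0.45²·1.747² + 2·-0.5·0.55·0.45·4.39·1.747 = 4.5497 (%²).
σ_p = √4.5497 = 2.133%.
At 99.5%, z = 2.576.
VaR = 2.576 × 2.133% = 5.495%; on $25,000,000 that is $1,373,750.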